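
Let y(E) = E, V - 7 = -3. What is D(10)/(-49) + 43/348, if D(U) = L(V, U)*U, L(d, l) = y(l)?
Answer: -32693/17052 ≈ -1.9173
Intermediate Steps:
V = 4 (V = 7 - 3 = 4)
L(d, l) = l
D(U) = U**2 (D(U) = U*U = U**2)
D(10)/(-49) + 43/348 = 10**2/(-49) + 43/348 = 100*(-1/49) + 43*(1/348) = -100/49 + 43/348 = -32693/17052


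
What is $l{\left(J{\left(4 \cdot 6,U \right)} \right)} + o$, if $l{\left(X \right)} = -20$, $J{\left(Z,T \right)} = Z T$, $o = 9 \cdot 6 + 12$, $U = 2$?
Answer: $46$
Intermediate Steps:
$o = 66$ ($o = 54 + 12 = 66$)
$J{\left(Z,T \right)} = T Z$
$l{\left(J{\left(4 \cdot 6,U \right)} \right)} + o = -20 + 66 = 46$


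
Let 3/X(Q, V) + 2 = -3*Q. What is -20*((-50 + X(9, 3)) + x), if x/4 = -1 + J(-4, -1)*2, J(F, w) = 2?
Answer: 22100/29 ≈ 762.07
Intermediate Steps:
X(Q, V) = 3/(-2 - 3*Q)
x = 12 (x = 4*(-1 + 2*2) = 4*(-1 + 4) = 4*3 = 12)
-20*((-50 + X(9, 3)) + x) = -20*((-50 - 3/(2 + 3*9)) + 12) = -20*((-50 - 3/(2 + 27)) + 12) = -20*((-50 - 3/29) + 12) = -20*(-1453/29 + 12) = -20*(-1105/29) = 22100/29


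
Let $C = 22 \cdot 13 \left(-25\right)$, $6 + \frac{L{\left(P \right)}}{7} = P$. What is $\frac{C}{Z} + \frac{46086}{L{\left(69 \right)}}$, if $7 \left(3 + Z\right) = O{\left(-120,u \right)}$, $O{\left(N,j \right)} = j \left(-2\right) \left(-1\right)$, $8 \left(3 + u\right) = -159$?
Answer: $\frac{11177018}{13083} \approx 854.32$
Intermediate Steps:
$u = - \frac{183}{8}$ ($u = -3 + \frac{1}{8} \left(-159\right) = -3 - \frac{159}{8} = - \frac{183}{8} \approx -22.875$)
$O{\left(N,j \right)} = 2 j$ ($O{\left(N,j \right)} = - 2 j \left(-1\right) = 2 j$)
$Z = - \frac{267}{28}$ ($Z = -3 + \frac{2 \left(- \frac{183}{8}\right)}{7} = -3 + \frac{1}{7} \left(- \frac{183}{4}\right) = -3 - \frac{183}{28} = - \frac{267}{28} \approx -9.5357$)
$L{\left(P \right)} = -42 + 7 P$
$C = -7150$ ($C = 286 \left(-25\right) = -7150$)
$\frac{C}{Z} + \frac{46086}{L{\left(69 \right)}} = - \frac{7150}{- \frac{267}{28}} + \frac{46086}{-42 + 7 \cdot 69} = \left(-7150\right) \left(- \frac{28}{267}\right) + \frac{46086}{-42 + 483} = \frac{200200}{267} + \frac{46086}{441} = \frac{200200}{267} + 46086 \cdot \frac{1}{441} = \frac{200200}{267} + \frac{15362}{147} = \frac{11177018}{13083}$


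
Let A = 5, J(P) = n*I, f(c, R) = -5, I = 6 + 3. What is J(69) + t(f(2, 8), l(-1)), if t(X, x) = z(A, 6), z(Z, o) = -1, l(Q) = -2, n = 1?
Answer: 8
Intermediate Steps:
I = 9
J(P) = 9 (J(P) = 1*9 = 9)
t(X, x) = -1
J(69) + t(f(2, 8), l(-1)) = 9 - 1 = 8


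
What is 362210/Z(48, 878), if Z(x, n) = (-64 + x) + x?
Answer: 181105/16 ≈ 11319.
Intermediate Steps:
Z(x, n) = -64 + 2*x
362210/Z(48, 878) = 362210/(-64 + 2*48) = 362210/(-64 + 96) = 362210/32 = 362210*(1/32) = 181105/16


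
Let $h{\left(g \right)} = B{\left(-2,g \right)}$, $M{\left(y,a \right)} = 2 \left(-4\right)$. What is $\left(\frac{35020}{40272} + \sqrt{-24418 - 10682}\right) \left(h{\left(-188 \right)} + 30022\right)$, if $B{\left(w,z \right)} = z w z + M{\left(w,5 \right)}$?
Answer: $- \frac{59350145}{1678} - 1220220 i \sqrt{39} \approx -35370.0 - 7.6203 \cdot 10^{6} i$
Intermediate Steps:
$M{\left(y,a \right)} = -8$
$B{\left(w,z \right)} = -8 + w z^{2}$ ($B{\left(w,z \right)} = z w z - 8 = w z z - 8 = w z^{2} - 8 = -8 + w z^{2}$)
$h{\left(g \right)} = -8 - 2 g^{2}$
$\left(\frac{35020}{40272} + \sqrt{-24418 - 10682}\right) \left(h{\left(-188 \right)} + 30022\right) = \left(\frac{35020}{40272} + \sqrt{-24418 - 10682}\right) \left(\left(-8 - 2 \left(-188\right)^{2}\right) + 30022\right) = \left(35020 \cdot \frac{1}{40272} + \sqrt{-35100}\right) \left(\left(-8 - 70688\right) + 30022\right) = \left(\frac{8755}{10068} + 30 i \sqrt{39}\right) \left(\left(-8 - 70688\right) + 30022\right) = \left(\frac{8755}{10068} + 30 i \sqrt{39}\right) \left(-70696 + 30022\right) = \left(\frac{8755}{10068} + 30 i \sqrt{39}\right) \left(-40674\right) = - \frac{59350145}{1678} - 1220220 i \sqrt{39}$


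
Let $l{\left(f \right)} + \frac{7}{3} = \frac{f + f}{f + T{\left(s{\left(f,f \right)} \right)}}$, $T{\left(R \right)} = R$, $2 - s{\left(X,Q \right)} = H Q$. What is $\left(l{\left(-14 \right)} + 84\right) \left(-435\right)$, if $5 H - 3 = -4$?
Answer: $- \frac{1344875}{37} \approx -36348.0$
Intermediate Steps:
$H = - \frac{1}{5}$ ($H = \frac{3}{5} + \frac{1}{5} \left(-4\right) = \frac{3}{5} - \frac{4}{5} = - \frac{1}{5} \approx -0.2$)
$s{\left(X,Q \right)} = 2 + \frac{Q}{5}$ ($s{\left(X,Q \right)} = 2 - - \frac{Q}{5} = 2 + \frac{Q}{5}$)
$l{\left(f \right)} = - \frac{7}{3} + \frac{2 f}{2 + \frac{6 f}{5}}$ ($l{\left(f \right)} = - \frac{7}{3} + \frac{f + f}{f + \left(2 + \frac{f}{5}\right)} = - \frac{7}{3} + \frac{2 f}{2 + \frac{6 f}{5}}$)
$\left(l{\left(-14 \right)} + 84\right) \left(-435\right) = \left(\frac{-35 - -84}{3 \left(5 + 3 \left(-14\right)\right)} + 84\right) \left(-435\right) = \left(\frac{-35 + 84}{3 \left(5 - 42\right)} + 84\right) \left(-435\right) = \left(\frac{1}{3} \frac{1}{-37} \cdot 49 + 84\right) \left(-435\right) = \left(\frac{1}{3} \left(- \frac{1}{37}\right) 49 + 84\right) \left(-435\right) = \left(- \frac{49}{111} + 84\right) \left(-435\right) = \frac{9275}{111} \left(-435\right) = - \frac{1344875}{37}$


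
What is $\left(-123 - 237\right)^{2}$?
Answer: $129600$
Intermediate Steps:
$\left(-123 - 237\right)^{2} = \left(-360\right)^{2} = 129600$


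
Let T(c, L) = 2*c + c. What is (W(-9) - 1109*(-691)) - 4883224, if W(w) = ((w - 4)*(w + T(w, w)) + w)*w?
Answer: -4121036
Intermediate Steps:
T(c, L) = 3*c
W(w) = w*(w + 4*w*(-4 + w)) (W(w) = ((w - 4)*(w + 3*w) + w)*w = ((-4 + w)*(4*w) + w)*w = (4*w*(-4 + w) + w)*w = (w + 4*w*(-4 + w))*w = w*(w + 4*w*(-4 + w)))
(W(-9) - 1109*(-691)) - 4883224 = ((-9)²*(-15 + 4*(-9)) - 1109*(-691)) - 4883224 = (81*(-15 - 36) + 766319) - 4883224 = (81*(-51) + 766319) - 4883224 = (-4131 + 766319) - 4883224 = 762188 - 4883224 = -4121036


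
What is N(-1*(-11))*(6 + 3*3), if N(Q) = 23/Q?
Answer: 345/11 ≈ 31.364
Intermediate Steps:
N(-1*(-11))*(6 + 3*3) = (23/((-1*(-11))))*(6 + 3*3) = (23/11)*(6 + 9) = (23*(1/11))*15 = (23/11)*15 = 345/11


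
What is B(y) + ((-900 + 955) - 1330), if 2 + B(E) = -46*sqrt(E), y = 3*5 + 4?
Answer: -1277 - 46*sqrt(19) ≈ -1477.5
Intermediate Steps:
y = 19 (y = 15 + 4 = 19)
B(E) = -2 - 46*sqrt(E)
B(y) + ((-900 + 955) - 1330) = (-2 - 46*sqrt(19)) + ((-900 + 955) - 1330) = (-2 - 46*sqrt(19)) + (55 - 1330) = (-2 - 46*sqrt(19)) - 1275 = -1277 - 46*sqrt(19)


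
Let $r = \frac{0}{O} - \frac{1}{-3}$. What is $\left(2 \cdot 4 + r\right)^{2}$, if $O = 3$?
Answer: $\frac{625}{9} \approx 69.444$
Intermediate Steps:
$r = \frac{1}{3}$ ($r = \frac{0}{3} - \frac{1}{-3} = 0 \cdot \frac{1}{3} - - \frac{1}{3} = 0 + \frac{1}{3} = \frac{1}{3} \approx 0.33333$)
$\left(2 \cdot 4 + r\right)^{2} = \left(2 \cdot 4 + \frac{1}{3}\right)^{2} = \left(8 + \frac{1}{3}\right)^{2} = \left(\frac{25}{3}\right)^{2} = \frac{625}{9}$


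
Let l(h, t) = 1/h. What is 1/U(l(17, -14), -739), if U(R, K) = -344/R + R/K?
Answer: -12563/73468425 ≈ -0.00017100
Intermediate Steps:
1/U(l(17, -14), -739) = 1/(-344/(1/17) + 1/(17*(-739))) = 1/(-344/1/17 + (1/17)*(-1/739)) = 1/(-344*17 - 1/12563) = 1/(-5848 - 1/12563) = 1/(-73468425/12563) = -12563/73468425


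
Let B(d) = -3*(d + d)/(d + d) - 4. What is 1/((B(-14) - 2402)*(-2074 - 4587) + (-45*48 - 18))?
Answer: 1/16044171 ≈ 6.2328e-8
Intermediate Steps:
B(d) = -7 (B(d) = -3*2*d/(2*d) - 4 = -3*2*d*1/(2*d) - 4 = -3*1 - 4 = -3 - 4 = -7)
1/((B(-14) - 2402)*(-2074 - 4587) + (-45*48 - 18)) = 1/((-7 - 2402)*(-2074 - 4587) + (-45*48 - 18)) = 1/(-2409*(-6661) + (-2160 - 18)) = 1/(16046349 - 2178) = 1/16044171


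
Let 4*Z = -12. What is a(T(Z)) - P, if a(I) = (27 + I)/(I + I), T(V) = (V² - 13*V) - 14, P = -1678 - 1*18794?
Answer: 1392157/68 ≈ 20473.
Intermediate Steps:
Z = -3 (Z = (¼)*(-12) = -3)
P = -20472 (P = -1678 - 18794 = -20472)
T(V) = -14 + V² - 13*V
a(I) = (27 + I)/(2*I) (a(I) = (27 + I)/((2*I)) = (27 + I)*(1/(2*I)) = (27 + I)/(2*I))
a(T(Z)) - P = (27 + (-14 + (-3)² - 13*(-3)))/(2*(-14 + (-3)² - 13*(-3))) - 1*(-20472) = (27 + (-14 + 9 + 39))/(2*(-14 + 9 + 39)) + 20472 = (½)*(27 + 34)/34 + 20472 = (½)*(1/34)*61 + 20472 = 61/68 + 20472 = 1392157/68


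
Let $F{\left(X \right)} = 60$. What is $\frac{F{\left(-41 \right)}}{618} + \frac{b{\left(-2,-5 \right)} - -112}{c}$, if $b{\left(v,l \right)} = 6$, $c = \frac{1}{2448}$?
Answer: $\frac{29753002}{103} \approx 2.8886 \cdot 10^{5}$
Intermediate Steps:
$c = \frac{1}{2448} \approx 0.0004085$
$\frac{F{\left(-41 \right)}}{618} + \frac{b{\left(-2,-5 \right)} - -112}{c} = \frac{60}{618} + \left(6 - -112\right) \frac{1}{\frac{1}{2448}} = 60 \cdot \frac{1}{618} + \left(6 + 112\right) 2448 = \frac{10}{103} + 118 \cdot 2448 = \frac{10}{103} + 288864 = \frac{29753002}{103}$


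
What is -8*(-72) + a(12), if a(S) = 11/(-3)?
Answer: 1717/3 ≈ 572.33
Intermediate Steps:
a(S) = -11/3 (a(S) = 11*(-⅓) = -11/3)
-8*(-72) + a(12) = -8*(-72) - 11/3 = 576 - 11/3 = 1717/3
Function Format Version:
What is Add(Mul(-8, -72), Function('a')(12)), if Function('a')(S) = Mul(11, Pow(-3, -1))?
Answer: Rational(1717, 3) ≈ 572.33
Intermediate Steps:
Function('a')(S) = Rational(-11, 3) (Function('a')(S) = Mul(11, Rational(-1, 3)) = Rational(-11, 3))
Add(Mul(-8, -72), Function('a')(12)) = Add(Mul(-8, -72), Rational(-11, 3)) = Add(576, Rational(-11, 3)) = Rational(1717, 3)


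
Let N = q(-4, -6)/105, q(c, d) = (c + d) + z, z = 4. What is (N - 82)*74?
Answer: -212528/35 ≈ -6072.2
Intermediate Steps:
q(c, d) = 4 + c + d (q(c, d) = (c + d) + 4 = 4 + c + d)
N = -2/35 (N = (4 - 4 - 6)/105 = -6*1/105 = -2/35 ≈ -0.057143)
(N - 82)*74 = (-2/35 - 82)*74 = -2872/35*74 = -212528/35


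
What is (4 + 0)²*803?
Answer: 12848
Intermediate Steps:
(4 + 0)²*803 = 4²*803 = 16*803 = 12848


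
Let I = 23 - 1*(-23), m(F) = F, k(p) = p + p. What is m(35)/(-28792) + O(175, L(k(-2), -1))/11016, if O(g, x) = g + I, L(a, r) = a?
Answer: 5494/291519 ≈ 0.018846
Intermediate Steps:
k(p) = 2*p
I = 46 (I = 23 + 23 = 46)
O(g, x) = 46 + g (O(g, x) = g + 46 = 46 + g)
m(35)/(-28792) + O(175, L(k(-2), -1))/11016 = 35/(-28792) + (46 + 175)/11016 = 35*(-1/28792) + 221*(1/11016) = -35/28792 + 13/648 = 5494/291519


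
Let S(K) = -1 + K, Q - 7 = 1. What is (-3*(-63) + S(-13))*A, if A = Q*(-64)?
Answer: -89600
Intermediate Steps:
Q = 8 (Q = 7 + 1 = 8)
A = -512 (A = 8*(-64) = -512)
(-3*(-63) + S(-13))*A = (-3*(-63) + (-1 - 13))*(-512) = (189 - 14)*(-512) = 175*(-512) = -89600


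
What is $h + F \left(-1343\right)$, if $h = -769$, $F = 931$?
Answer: $-1251102$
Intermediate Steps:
$h + F \left(-1343\right) = -769 + 931 \left(-1343\right) = -769 - 1250333 = -1251102$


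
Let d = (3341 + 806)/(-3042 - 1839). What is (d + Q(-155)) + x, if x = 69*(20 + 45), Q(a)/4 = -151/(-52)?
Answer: 285269825/63453 ≈ 4495.8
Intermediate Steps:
Q(a) = 151/13 (Q(a) = 4*(-151/(-52)) = 4*(-151*(-1/52)) = 4*(151/52) = 151/13)
d = -4147/4881 (d = 4147/(-4881) = 4147*(-1/4881) = -4147/4881 ≈ -0.84962)
x = 4485 (x = 69*65 = 4485)
(d + Q(-155)) + x = (-4147/4881 + 151/13) + 4485 = 683120/63453 + 4485 = 285269825/63453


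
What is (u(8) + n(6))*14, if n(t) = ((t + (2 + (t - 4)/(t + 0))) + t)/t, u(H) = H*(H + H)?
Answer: 16429/9 ≈ 1825.4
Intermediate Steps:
u(H) = 2*H² (u(H) = H*(2*H) = 2*H²)
n(t) = (2 + 2*t + (-4 + t)/t)/t (n(t) = ((t + (2 + (-4 + t)/t)) + t)/t = ((2 + t + (-4 + t)/t) + t)/t = (2 + 2*t + (-4 + t)/t)/t)
(u(8) + n(6))*14 = (2*8² + (2 - 4/6² + 3/6))*14 = (2*64 + (2 - 4*1/36 + 3*(⅙)))*14 = (128 + (2 - ⅑ + ½))*14 = (128 + 43/18)*14 = (2347/18)*14 = 16429/9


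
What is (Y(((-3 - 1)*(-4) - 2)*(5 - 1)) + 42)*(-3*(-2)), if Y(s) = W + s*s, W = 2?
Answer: 19080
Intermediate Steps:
Y(s) = 2 + s² (Y(s) = 2 + s*s = 2 + s²)
(Y(((-3 - 1)*(-4) - 2)*(5 - 1)) + 42)*(-3*(-2)) = ((2 + (((-3 - 1)*(-4) - 2)*(5 - 1))²) + 42)*(-3*(-2)) = ((2 + ((-4*(-4) - 2)*4)²) + 42)*6 = ((2 + ((16 - 2)*4)²) + 42)*6 = ((2 + (14*4)²) + 42)*6 = ((2 + 56²) + 42)*6 = ((2 + 3136) + 42)*6 = (3138 + 42)*6 = 3180*6 = 19080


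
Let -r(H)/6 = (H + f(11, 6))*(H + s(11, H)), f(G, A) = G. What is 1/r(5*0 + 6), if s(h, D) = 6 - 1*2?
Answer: -1/1020 ≈ -0.00098039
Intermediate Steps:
s(h, D) = 4 (s(h, D) = 6 - 2 = 4)
r(H) = -6*(4 + H)*(11 + H) (r(H) = -6*(H + 11)*(H + 4) = -6*(11 + H)*(4 + H) = -6*(4 + H)*(11 + H))
1/r(5*0 + 6) = 1/(-264 - 90*(5*0 + 6) - 6*(5*0 + 6)²) = 1/(-264 - 90*(0 + 6) - 6*(0 + 6)²) = 1/(-264 - 90*6 - 6*6²) = 1/(-264 - 540 - 6*36) = 1/(-264 - 540 - 216) = 1/(-1020) = -1/1020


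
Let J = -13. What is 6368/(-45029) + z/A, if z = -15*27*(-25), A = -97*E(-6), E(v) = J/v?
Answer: -2743541798/56781569 ≈ -48.317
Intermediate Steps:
E(v) = -13/v
A = -1261/6 (A = -(-1261)/(-6) = -(-1261)*(-1)/6 = -97*13/6 = -1261/6 ≈ -210.17)
z = 10125 (z = -405*(-25) = 10125)
6368/(-45029) + z/A = 6368/(-45029) + 10125/(-1261/6) = 6368*(-1/45029) + 10125*(-6/1261) = -6368/45029 - 60750/1261 = -2743541798/56781569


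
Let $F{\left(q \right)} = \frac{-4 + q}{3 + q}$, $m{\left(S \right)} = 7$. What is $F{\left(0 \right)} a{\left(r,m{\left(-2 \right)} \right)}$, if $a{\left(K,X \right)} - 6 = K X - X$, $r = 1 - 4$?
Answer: $\frac{88}{3} \approx 29.333$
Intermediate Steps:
$r = -3$ ($r = 1 - 4 = -3$)
$a{\left(K,X \right)} = 6 - X + K X$ ($a{\left(K,X \right)} = 6 + \left(K X - X\right) = 6 + \left(- X + K X\right) = 6 - X + K X$)
$F{\left(q \right)} = \frac{-4 + q}{3 + q}$
$F{\left(0 \right)} a{\left(r,m{\left(-2 \right)} \right)} = \frac{-4 + 0}{3 + 0} \left(6 - 7 - 21\right) = \frac{1}{3} \left(-4\right) \left(6 - 7 - 21\right) = \frac{1}{3} \left(-4\right) \left(-22\right) = \left(- \frac{4}{3}\right) \left(-22\right) = \frac{88}{3}$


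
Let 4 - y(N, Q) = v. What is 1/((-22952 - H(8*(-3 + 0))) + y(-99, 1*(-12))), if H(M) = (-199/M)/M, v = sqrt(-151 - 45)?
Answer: -7613481024/174711597214897 + 4644864*I/174711597214897 ≈ -4.3577e-5 + 2.6586e-8*I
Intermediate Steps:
v = 14*I (v = sqrt(-196) = 14*I ≈ 14.0*I)
y(N, Q) = 4 - 14*I
H(M) = -199/M**2
1/((-22952 - H(8*(-3 + 0))) + y(-99, 1*(-12))) = 1/((-22952 - (-199)/(8*(-3 + 0))**2) + (4 - 14*I)) = 1/((-22952 - (-199)/(8*(-3))**2) + (4 - 14*I)) = 1/((-22952 - (-199)/(-24)**2) + (4 - 14*I)) = 1/((-22952 - (-199)/576) + (4 - 14*I)) = 1/((-22952 - 1*(-199/576)) + (4 - 14*I)) = 1/((-22952 + 199/576) + (4 - 14*I)) = 1/(-13220153/576 + (4 - 14*I)) = 1/(-13217849/576 - 14*I) = 331776*(-13217849/576 + 14*I)/174711597214897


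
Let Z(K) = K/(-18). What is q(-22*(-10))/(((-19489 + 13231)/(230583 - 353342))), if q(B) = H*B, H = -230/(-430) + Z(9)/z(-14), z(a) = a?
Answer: 220878515/89698 ≈ 2462.5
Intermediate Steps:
Z(K) = -K/18 (Z(K) = K*(-1/18) = -K/18)
H = 687/1204 (H = -230/(-430) - 1/18*9/(-14) = -230*(-1/430) - ½*(-1/14) = 23/43 + 1/28 = 687/1204 ≈ 0.57060)
q(B) = 687*B/1204
q(-22*(-10))/(((-19489 + 13231)/(230583 - 353342))) = (687*(-22*(-10))/1204)/(((-19489 + 13231)/(230583 - 353342))) = ((687/1204)*220)/((-6258/(-122759))) = 37785/(301*((-6258*(-1/122759)))) = 37785/(301*(894/17537)) = (37785/301)*(17537/894) = 220878515/89698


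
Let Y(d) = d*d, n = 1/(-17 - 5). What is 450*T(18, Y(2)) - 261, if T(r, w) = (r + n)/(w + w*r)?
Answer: -129321/836 ≈ -154.69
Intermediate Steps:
n = -1/22 (n = 1/(-22) = -1/22 ≈ -0.045455)
Y(d) = d²
T(r, w) = (-1/22 + r)/(w + r*w) (T(r, w) = (r - 1/22)/(w + w*r) = (-1/22 + r)/(w + r*w))
450*T(18, Y(2)) - 261 = 450*((-1/22 + 18)/((2²)*(1 + 18))) - 261 = 450*((395/22)/(4*19)) - 261 = 450*((¼)*(1/19)*(395/22)) - 261 = 450*(395/1672) - 261 = 88875/836 - 261 = -129321/836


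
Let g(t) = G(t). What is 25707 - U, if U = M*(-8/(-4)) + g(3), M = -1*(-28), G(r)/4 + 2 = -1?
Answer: 25663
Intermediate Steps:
G(r) = -12 (G(r) = -8 + 4*(-1) = -8 - 4 = -12)
g(t) = -12
M = 28
U = 44 (U = 28*(-8/(-4)) - 12 = 28*(-8*(-¼)) - 12 = 28*2 - 12 = 56 - 12 = 44)
25707 - U = 25707 - 1*44 = 25707 - 44 = 25663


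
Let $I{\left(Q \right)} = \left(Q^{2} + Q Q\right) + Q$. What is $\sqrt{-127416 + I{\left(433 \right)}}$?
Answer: $3 \sqrt{27555} \approx 497.99$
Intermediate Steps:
$I{\left(Q \right)} = Q + 2 Q^{2}$ ($I{\left(Q \right)} = \left(Q^{2} + Q^{2}\right) + Q = 2 Q^{2} + Q = Q + 2 Q^{2}$)
$\sqrt{-127416 + I{\left(433 \right)}} = \sqrt{-127416 + 433 \left(1 + 2 \cdot 433\right)} = \sqrt{-127416 + 433 \left(1 + 866\right)} = \sqrt{-127416 + 433 \cdot 867} = \sqrt{-127416 + 375411} = \sqrt{247995} = 3 \sqrt{27555}$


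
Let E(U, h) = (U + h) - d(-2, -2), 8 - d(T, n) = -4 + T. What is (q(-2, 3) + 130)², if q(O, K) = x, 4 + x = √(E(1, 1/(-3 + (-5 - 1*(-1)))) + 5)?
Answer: (882 + I*√399)²/49 ≈ 15868.0 + 719.1*I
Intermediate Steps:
d(T, n) = 12 - T (d(T, n) = 8 - (-4 + T) = 8 + (4 - T) = 12 - T)
E(U, h) = -14 + U + h (E(U, h) = (U + h) - (12 - 1*(-2)) = (U + h) - (12 + 2) = (U + h) - 1*14 = (U + h) - 14 = -14 + U + h)
x = -4 + I*√399/7 (x = -4 + √((-14 + 1 + 1/(-3 + (-5 - 1*(-1)))) + 5) = -4 + √((-14 + 1 + 1/(-3 + (-5 + 1))) + 5) = -4 + √((-14 + 1 + 1/(-3 - 4)) + 5) = -4 + √((-14 + 1 + 1/(-7)) + 5) = -4 + √((-14 + 1 - ⅐) + 5) = -4 + √(-92/7 + 5) = -4 + √(-57/7) = -4 + I*√399/7 ≈ -4.0 + 2.8536*I)
q(O, K) = -4 + I*√399/7
(q(-2, 3) + 130)² = ((-4 + I*√399/7) + 130)² = (126 + I*√399/7)²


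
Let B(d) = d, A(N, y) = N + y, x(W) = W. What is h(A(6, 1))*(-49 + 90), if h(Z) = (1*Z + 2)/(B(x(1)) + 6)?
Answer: 369/7 ≈ 52.714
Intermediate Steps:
h(Z) = 2/7 + Z/7 (h(Z) = (1*Z + 2)/(1 + 6) = (Z + 2)/7 = (2 + Z)*(⅐) = 2/7 + Z/7)
h(A(6, 1))*(-49 + 90) = (2/7 + (6 + 1)/7)*(-49 + 90) = (2/7 + (⅐)*7)*41 = (2/7 + 1)*41 = (9/7)*41 = 369/7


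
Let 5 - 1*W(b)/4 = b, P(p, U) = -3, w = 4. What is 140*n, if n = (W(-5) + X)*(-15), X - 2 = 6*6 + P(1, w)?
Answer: -157500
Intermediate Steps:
W(b) = 20 - 4*b
X = 35 (X = 2 + (6*6 - 3) = 2 + (36 - 3) = 2 + 33 = 35)
n = -1125 (n = ((20 - 4*(-5)) + 35)*(-15) = ((20 + 20) + 35)*(-15) = (40 + 35)*(-15) = 75*(-15) = -1125)
140*n = 140*(-1125) = -157500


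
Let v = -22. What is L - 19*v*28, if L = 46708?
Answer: 58412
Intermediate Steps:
L - 19*v*28 = 46708 - 19*(-22)*28 = 46708 - (-418)*28 = 46708 - 1*(-11704) = 46708 + 11704 = 58412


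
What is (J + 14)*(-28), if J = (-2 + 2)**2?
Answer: -392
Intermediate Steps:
J = 0 (J = 0**2 = 0)
(J + 14)*(-28) = (0 + 14)*(-28) = 14*(-28) = -392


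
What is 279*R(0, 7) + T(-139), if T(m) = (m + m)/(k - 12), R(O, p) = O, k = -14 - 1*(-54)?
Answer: -139/14 ≈ -9.9286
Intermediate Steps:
k = 40 (k = -14 + 54 = 40)
T(m) = m/14 (T(m) = (m + m)/(40 - 12) = (2*m)/28 = (2*m)*(1/28) = m/14)
279*R(0, 7) + T(-139) = 279*0 + (1/14)*(-139) = 0 - 139/14 = -139/14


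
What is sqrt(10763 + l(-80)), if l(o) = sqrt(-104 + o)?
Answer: sqrt(10763 + 2*I*sqrt(46)) ≈ 103.74 + 0.0654*I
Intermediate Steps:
sqrt(10763 + l(-80)) = sqrt(10763 + sqrt(-104 - 80)) = sqrt(10763 + sqrt(-184)) = sqrt(10763 + 2*I*sqrt(46))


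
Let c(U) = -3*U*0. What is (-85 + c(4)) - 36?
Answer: -121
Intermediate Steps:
c(U) = 0
(-85 + c(4)) - 36 = (-85 + 0) - 36 = -85 - 36 = -121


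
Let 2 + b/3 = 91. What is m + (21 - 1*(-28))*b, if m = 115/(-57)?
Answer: 745616/57 ≈ 13081.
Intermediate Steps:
b = 267 (b = -6 + 3*91 = -6 + 273 = 267)
m = -115/57 (m = 115*(-1/57) = -115/57 ≈ -2.0175)
m + (21 - 1*(-28))*b = -115/57 + (21 - 1*(-28))*267 = -115/57 + (21 + 28)*267 = -115/57 + 49*267 = -115/57 + 13083 = 745616/57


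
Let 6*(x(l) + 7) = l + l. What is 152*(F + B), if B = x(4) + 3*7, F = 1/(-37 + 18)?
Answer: 6968/3 ≈ 2322.7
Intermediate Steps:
x(l) = -7 + l/3 (x(l) = -7 + (l + l)/6 = -7 + (2*l)/6 = -7 + l/3)
F = -1/19 (F = 1/(-19) = -1/19 ≈ -0.052632)
B = 46/3 (B = (-7 + (⅓)*4) + 3*7 = (-7 + 4/3) + 21 = -17/3 + 21 = 46/3 ≈ 15.333)
152*(F + B) = 152*(-1/19 + 46/3) = 152*(871/57) = 6968/3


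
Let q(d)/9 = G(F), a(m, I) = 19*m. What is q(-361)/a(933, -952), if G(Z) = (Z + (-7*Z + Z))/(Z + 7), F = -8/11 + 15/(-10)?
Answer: 7/5909 ≈ 0.0011846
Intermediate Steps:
F = -49/22 (F = -8*1/11 + 15*(-1/10) = -8/11 - 3/2 = -49/22 ≈ -2.2273)
G(Z) = -5*Z/(7 + Z) (G(Z) = (Z - 6*Z)/(7 + Z) = (-5*Z)/(7 + Z) = -5*Z/(7 + Z))
q(d) = 21 (q(d) = 9*(-5*(-49/22)/(7 - 49/22)) = 9*(-5*(-49/22)/105/22) = 9*(-5*(-49/22)*22/105) = 9*(7/3) = 21)
q(-361)/a(933, -952) = 21/((19*933)) = 21/17727 = 21*(1/17727) = 7/5909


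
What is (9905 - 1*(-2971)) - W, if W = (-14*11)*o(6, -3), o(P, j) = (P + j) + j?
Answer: 12876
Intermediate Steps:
o(P, j) = P + 2*j
W = 0 (W = (-14*11)*(6 + 2*(-3)) = -154*(6 - 6) = -154*0 = 0)
(9905 - 1*(-2971)) - W = (9905 - 1*(-2971)) - 1*0 = (9905 + 2971) + 0 = 12876 + 0 = 12876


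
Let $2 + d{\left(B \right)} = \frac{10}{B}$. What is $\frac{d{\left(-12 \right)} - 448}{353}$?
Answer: $- \frac{2705}{2118} \approx -1.2771$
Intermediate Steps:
$d{\left(B \right)} = -2 + \frac{10}{B}$
$\frac{d{\left(-12 \right)} - 448}{353} = \frac{\left(-2 + \frac{10}{-12}\right) - 448}{353} = \frac{\left(-2 + 10 \left(- \frac{1}{12}\right)\right) - 448}{353} = \frac{\left(-2 - \frac{5}{6}\right) - 448}{353} = \frac{- \frac{17}{6} - 448}{353} = \frac{1}{353} \left(- \frac{2705}{6}\right) = - \frac{2705}{2118}$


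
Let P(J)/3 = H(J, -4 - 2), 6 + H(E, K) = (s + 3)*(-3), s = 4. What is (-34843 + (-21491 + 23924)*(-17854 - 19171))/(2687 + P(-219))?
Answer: -45058334/1303 ≈ -34580.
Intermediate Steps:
H(E, K) = -27 (H(E, K) = -6 + (4 + 3)*(-3) = -6 + 7*(-3) = -6 - 21 = -27)
P(J) = -81 (P(J) = 3*(-27) = -81)
(-34843 + (-21491 + 23924)*(-17854 - 19171))/(2687 + P(-219)) = (-34843 + (-21491 + 23924)*(-17854 - 19171))/(2687 - 81) = (-34843 + 2433*(-37025))/2606 = (-34843 - 90081825)*(1/2606) = -90116668*1/2606 = -45058334/1303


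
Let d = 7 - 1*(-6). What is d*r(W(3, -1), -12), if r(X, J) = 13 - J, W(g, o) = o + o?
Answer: 325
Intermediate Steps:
W(g, o) = 2*o
d = 13 (d = 7 + 6 = 13)
d*r(W(3, -1), -12) = 13*(13 - 1*(-12)) = 13*(13 + 12) = 13*25 = 325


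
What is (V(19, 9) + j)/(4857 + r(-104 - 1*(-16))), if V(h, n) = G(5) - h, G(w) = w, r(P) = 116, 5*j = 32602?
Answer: 32532/24865 ≈ 1.3083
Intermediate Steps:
j = 32602/5 (j = (1/5)*32602 = 32602/5 ≈ 6520.4)
V(h, n) = 5 - h
(V(19, 9) + j)/(4857 + r(-104 - 1*(-16))) = ((5 - 1*19) + 32602/5)/(4857 + 116) = ((5 - 19) + 32602/5)/4973 = (-14 + 32602/5)*(1/4973) = (32532/5)*(1/4973) = 32532/24865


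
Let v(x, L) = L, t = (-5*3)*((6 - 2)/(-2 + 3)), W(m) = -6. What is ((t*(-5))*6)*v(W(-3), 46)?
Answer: 82800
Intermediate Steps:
t = -60 (t = -60/1 = -60 ≈ -60.000)
((t*(-5))*6)*v(W(-3), 46) = (-60*(-5)*6)*46 = (300*6)*46 = 1800*46 = 82800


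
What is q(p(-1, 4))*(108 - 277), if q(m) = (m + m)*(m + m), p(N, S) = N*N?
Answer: -676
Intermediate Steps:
p(N, S) = N²
q(m) = 4*m² (q(m) = (2*m)*(2*m) = 4*m²)
q(p(-1, 4))*(108 - 277) = (4*((-1)²)²)*(108 - 277) = (4*1²)*(-169) = (4*1)*(-169) = 4*(-169) = -676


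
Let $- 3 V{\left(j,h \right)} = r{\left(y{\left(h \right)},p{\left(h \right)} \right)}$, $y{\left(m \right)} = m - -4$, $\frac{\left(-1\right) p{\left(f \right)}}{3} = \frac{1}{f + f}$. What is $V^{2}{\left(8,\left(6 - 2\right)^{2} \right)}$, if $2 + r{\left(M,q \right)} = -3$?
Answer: $\frac{25}{9} \approx 2.7778$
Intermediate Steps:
$p{\left(f \right)} = - \frac{3}{2 f}$ ($p{\left(f \right)} = - \frac{3}{f + f} = - \frac{3}{2 f}$)
$y{\left(m \right)} = 4 + m$ ($y{\left(m \right)} = m + 4 = 4 + m$)
$r{\left(M,q \right)} = -5$ ($r{\left(M,q \right)} = -2 - 3 = -5$)
$V{\left(j,h \right)} = \frac{5}{3}$ ($V{\left(j,h \right)} = \left(- \frac{1}{3}\right) \left(-5\right) = \frac{5}{3}$)
$V^{2}{\left(8,\left(6 - 2\right)^{2} \right)} = \left(\frac{5}{3}\right)^{2} = \frac{25}{9}$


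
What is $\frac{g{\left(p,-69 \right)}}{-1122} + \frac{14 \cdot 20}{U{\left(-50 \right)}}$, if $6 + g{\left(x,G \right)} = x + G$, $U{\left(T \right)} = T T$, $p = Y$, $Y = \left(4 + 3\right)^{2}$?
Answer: $\frac{9479}{70125} \approx 0.13517$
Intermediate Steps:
$Y = 49$ ($Y = 7^{2} = 49$)
$p = 49$
$U{\left(T \right)} = T^{2}$
$g{\left(x,G \right)} = -6 + G + x$ ($g{\left(x,G \right)} = -6 + \left(x + G\right) = -6 + \left(G + x\right) = -6 + G + x$)
$\frac{g{\left(p,-69 \right)}}{-1122} + \frac{14 \cdot 20}{U{\left(-50 \right)}} = \frac{-6 - 69 + 49}{-1122} + \frac{14 \cdot 20}{\left(-50\right)^{2}} = \left(-26\right) \left(- \frac{1}{1122}\right) + \frac{280}{2500} = \frac{13}{561} + 280 \cdot \frac{1}{2500} = \frac{13}{561} + \frac{14}{125} = \frac{9479}{70125}$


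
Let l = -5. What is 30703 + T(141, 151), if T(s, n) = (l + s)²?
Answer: 49199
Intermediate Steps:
T(s, n) = (-5 + s)²
30703 + T(141, 151) = 30703 + (-5 + 141)² = 30703 + 136² = 30703 + 18496 = 49199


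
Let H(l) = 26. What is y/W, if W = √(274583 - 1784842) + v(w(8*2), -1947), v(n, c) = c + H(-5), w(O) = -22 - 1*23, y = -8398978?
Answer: 8067218369/2600250 + 4199489*I*√1510259/2600250 ≈ 3102.5 + 1984.8*I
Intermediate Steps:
w(O) = -45 (w(O) = -22 - 23 = -45)
v(n, c) = 26 + c (v(n, c) = c + 26 = 26 + c)
W = -1921 + I*√1510259 (W = √(274583 - 1784842) + (26 - 1947) = √(-1510259) - 1921 = I*√1510259 - 1921 = -1921 + I*√1510259 ≈ -1921.0 + 1228.9*I)
y/W = -8398978/(-1921 + I*√1510259)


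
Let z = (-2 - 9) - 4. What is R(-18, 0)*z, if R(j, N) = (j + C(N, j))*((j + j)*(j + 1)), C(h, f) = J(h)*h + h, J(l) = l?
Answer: 165240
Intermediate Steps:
C(h, f) = h + h² (C(h, f) = h*h + h = h² + h = h + h²)
R(j, N) = 2*j*(1 + j)*(j + N*(1 + N)) (R(j, N) = (j + N*(1 + N))*((j + j)*(j + 1)) = (j + N*(1 + N))*((2*j)*(1 + j)) = (j + N*(1 + N))*(2*j*(1 + j)) = 2*j*(1 + j)*(j + N*(1 + N)))
z = -15 (z = -11 - 4 = -15)
R(-18, 0)*z = (2*(-18)*(-18 + (-18)² + 0*(1 + 0) + 0*(-18)*(1 + 0)))*(-15) = (2*(-18)*(-18 + 324 + 0*1 + 0*(-18)*1))*(-15) = (2*(-18)*(-18 + 324 + 0 + 0))*(-15) = (2*(-18)*306)*(-15) = -11016*(-15) = 165240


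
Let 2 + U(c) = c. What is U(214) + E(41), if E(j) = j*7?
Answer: 499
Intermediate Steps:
E(j) = 7*j
U(c) = -2 + c
U(214) + E(41) = (-2 + 214) + 7*41 = 212 + 287 = 499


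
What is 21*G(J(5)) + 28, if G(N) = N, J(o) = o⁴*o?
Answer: 65653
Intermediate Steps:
J(o) = o⁵
21*G(J(5)) + 28 = 21*5⁵ + 28 = 21*3125 + 28 = 65625 + 28 = 65653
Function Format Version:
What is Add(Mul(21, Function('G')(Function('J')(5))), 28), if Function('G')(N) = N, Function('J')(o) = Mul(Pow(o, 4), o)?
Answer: 65653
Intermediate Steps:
Function('J')(o) = Pow(o, 5)
Add(Mul(21, Function('G')(Function('J')(5))), 28) = Add(Mul(21, Pow(5, 5)), 28) = Add(Mul(21, 3125), 28) = Add(65625, 28) = 65653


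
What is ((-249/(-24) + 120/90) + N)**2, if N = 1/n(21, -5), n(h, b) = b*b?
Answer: 49688401/360000 ≈ 138.02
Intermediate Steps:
n(h, b) = b**2
N = 1/25 (N = 1/((-5)**2) = 1/25 ≈ 0.040000)
((-249/(-24) + 120/90) + N)**2 = ((-249/(-24) + 120/90) + 1/25)**2 = ((-249*(-1/24) + 120*(1/90)) + 1/25)**2 = ((83/8 + 4/3) + 1/25)**2 = (281/24 + 1/25)**2 = (7049/600)**2 = 49688401/360000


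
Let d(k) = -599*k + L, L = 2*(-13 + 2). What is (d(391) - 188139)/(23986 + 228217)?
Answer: -422370/252203 ≈ -1.6747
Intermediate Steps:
L = -22 (L = 2*(-11) = -22)
d(k) = -22 - 599*k (d(k) = -599*k - 22 = -22 - 599*k)
(d(391) - 188139)/(23986 + 228217) = ((-22 - 599*391) - 188139)/(23986 + 228217) = ((-22 - 234209) - 188139)/252203 = (-234231 - 188139)*(1/252203) = -422370*1/252203 = -422370/252203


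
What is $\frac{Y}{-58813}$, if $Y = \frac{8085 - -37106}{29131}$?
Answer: $- \frac{45191}{1713281503} \approx -2.6377 \cdot 10^{-5}$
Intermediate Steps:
$Y = \frac{45191}{29131}$ ($Y = \left(8085 + 37106\right) \frac{1}{29131} = 45191 \cdot \frac{1}{29131} = \frac{45191}{29131} \approx 1.5513$)
$\frac{Y}{-58813} = \frac{45191}{29131 \left(-58813\right)} = \frac{45191}{29131} \left(- \frac{1}{58813}\right) = - \frac{45191}{1713281503}$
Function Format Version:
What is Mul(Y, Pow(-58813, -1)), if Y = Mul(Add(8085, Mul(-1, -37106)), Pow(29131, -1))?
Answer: Rational(-45191, 1713281503) ≈ -2.6377e-5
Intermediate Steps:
Y = Rational(45191, 29131) (Y = Mul(Add(8085, 37106), Rational(1, 29131)) = Mul(45191, Rational(1, 29131)) = Rational(45191, 29131) ≈ 1.5513)
Mul(Y, Pow(-58813, -1)) = Mul(Rational(45191, 29131), Pow(-58813, -1)) = Mul(Rational(45191, 29131), Rational(-1, 58813)) = Rational(-45191, 1713281503)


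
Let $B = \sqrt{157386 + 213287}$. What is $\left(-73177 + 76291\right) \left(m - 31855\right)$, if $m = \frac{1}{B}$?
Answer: $-99196470 + \frac{3114 \sqrt{370673}}{370673} \approx -9.9196 \cdot 10^{7}$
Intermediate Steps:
$B = \sqrt{370673} \approx 608.83$
$m = \frac{\sqrt{370673}}{370673}$ ($m = \frac{1}{\sqrt{370673}} = \frac{\sqrt{370673}}{370673} \approx 0.0016425$)
$\left(-73177 + 76291\right) \left(m - 31855\right) = \left(-73177 + 76291\right) \left(\frac{\sqrt{370673}}{370673} - 31855\right) = 3114 \left(-31855 + \frac{\sqrt{370673}}{370673}\right) = -99196470 + \frac{3114 \sqrt{370673}}{370673}$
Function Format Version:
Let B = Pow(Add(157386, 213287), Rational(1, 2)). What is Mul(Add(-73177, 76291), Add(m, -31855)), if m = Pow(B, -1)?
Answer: Add(-99196470, Mul(Rational(3114, 370673), Pow(370673, Rational(1, 2)))) ≈ -9.9196e+7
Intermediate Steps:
B = Pow(370673, Rational(1, 2)) ≈ 608.83
m = Mul(Rational(1, 370673), Pow(370673, Rational(1, 2))) (m = Pow(Pow(370673, Rational(1, 2)), -1) = Mul(Rational(1, 370673), Pow(370673, Rational(1, 2))) ≈ 0.0016425)
Mul(Add(-73177, 76291), Add(m, -31855)) = Mul(Add(-73177, 76291), Add(Mul(Rational(1, 370673), Pow(370673, Rational(1, 2))), -31855)) = Mul(3114, Add(-31855, Mul(Rational(1, 370673), Pow(370673, Rational(1, 2))))) = Add(-99196470, Mul(Rational(3114, 370673), Pow(370673, Rational(1, 2))))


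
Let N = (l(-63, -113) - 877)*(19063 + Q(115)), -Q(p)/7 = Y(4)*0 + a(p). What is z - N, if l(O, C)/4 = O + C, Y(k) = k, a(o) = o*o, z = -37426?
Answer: -116259898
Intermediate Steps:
a(o) = o²
l(O, C) = 4*C + 4*O (l(O, C) = 4*(O + C) = 4*(C + O) = 4*C + 4*O)
Q(p) = -7*p² (Q(p) = -7*(4*0 + p²) = -7*(0 + p²) = -7*p²)
N = 116222472 (N = ((4*(-113) + 4*(-63)) - 877)*(19063 - 7*115²) = ((-452 - 252) - 877)*(19063 - 7*13225) = (-704 - 877)*(19063 - 92575) = -1581*(-73512) = 116222472)
z - N = -37426 - 1*116222472 = -37426 - 116222472 = -116259898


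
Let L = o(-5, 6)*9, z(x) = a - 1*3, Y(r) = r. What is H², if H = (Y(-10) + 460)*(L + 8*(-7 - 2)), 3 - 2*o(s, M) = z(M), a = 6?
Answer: 1049760000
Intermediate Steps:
z(x) = 3 (z(x) = 6 - 1*3 = 6 - 3 = 3)
o(s, M) = 0 (o(s, M) = 3/2 - ½*3 = 3/2 - 3/2 = 0)
L = 0 (L = 0*9 = 0)
H = -32400 (H = (-10 + 460)*(0 + 8*(-7 - 2)) = 450*(0 + 8*(-9)) = 450*(0 - 72) = 450*(-72) = -32400)
H² = (-32400)² = 1049760000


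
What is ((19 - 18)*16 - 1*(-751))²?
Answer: 588289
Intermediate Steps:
((19 - 18)*16 - 1*(-751))² = (1*16 + 751)² = (16 + 751)² = 767² = 588289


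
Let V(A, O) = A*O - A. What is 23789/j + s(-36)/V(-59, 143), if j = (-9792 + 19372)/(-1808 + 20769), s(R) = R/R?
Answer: 1889503861491/40130620 ≈ 47084.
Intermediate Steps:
s(R) = 1
V(A, O) = -A + A*O
j = 9580/18961 ≈ 0.50525
23789/j + s(-36)/V(-59, 143) = 23789/(9580/18961) + 1/(-59*(-1 + 143)) = 23789*(18961/9580) + 1/(-59*142) = 451063229/9580 + 1/(-8378) = 451063229/9580 + 1*(-1/8378) = 451063229/9580 - 1/8378 = 1889503861491/40130620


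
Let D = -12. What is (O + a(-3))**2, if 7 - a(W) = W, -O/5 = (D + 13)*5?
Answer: 225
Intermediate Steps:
O = -25 (O = -5*(-12 + 13)*5 = -5*5 = -25)
a(W) = 7 - W
(O + a(-3))**2 = (-25 + (7 - 1*(-3)))**2 = (-25 + (7 + 3))**2 = (-25 + 10)**2 = (-15)**2 = 225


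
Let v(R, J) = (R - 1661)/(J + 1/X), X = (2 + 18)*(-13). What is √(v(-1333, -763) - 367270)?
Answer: 3*I*√178441533260430/66127 ≈ 606.02*I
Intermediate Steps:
X = -260 (X = 20*(-13) = -260)
v(R, J) = (-1661 + R)/(-1/260 + J) (v(R, J) = (R - 1661)/(J + 1/(-260)) = (-1661 + R)/(J - 1/260) = (-1661 + R)/(-1/260 + J))
√(v(-1333, -763) - 367270) = √(260*(1661 - 1*(-1333))/(1 - 260*(-763)) - 367270) = √(260*(1661 + 1333)/(1 + 198380) - 367270) = √(260*2994/198381 - 367270) = √(260*(1/198381)*2994 - 367270) = √(259480/66127 - 367270) = √(-24286203810/66127) = 3*I*√178441533260430/66127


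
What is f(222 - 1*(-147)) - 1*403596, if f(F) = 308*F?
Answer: -289944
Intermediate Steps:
f(222 - 1*(-147)) - 1*403596 = 308*(222 - 1*(-147)) - 1*403596 = 308*(222 + 147) - 403596 = 308*369 - 403596 = 113652 - 403596 = -289944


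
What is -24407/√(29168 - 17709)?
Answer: -24407*√11459/11459 ≈ -228.00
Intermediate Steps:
-24407/√(29168 - 17709) = -24407*√11459/11459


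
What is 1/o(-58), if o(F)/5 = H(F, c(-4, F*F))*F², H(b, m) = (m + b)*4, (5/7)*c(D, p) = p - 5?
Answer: 1/312488688 ≈ 3.2001e-9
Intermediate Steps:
c(D, p) = -7 + 7*p/5 (c(D, p) = 7*(p - 5)/5 = 7*(-5 + p)/5 = -7 + 7*p/5)
H(b, m) = 4*b + 4*m (H(b, m) = (b + m)*4 = 4*b + 4*m)
o(F) = 5*F²*(-28 + 4*F + 28*F²/5) (o(F) = 5*((4*F + 4*(-7 + 7*(F*F)/5))*F²) = 5*((4*F + 4*(-7 + 7*F²/5))*F²) = 5*((4*F + (-28 + 28*F²/5))*F²) = 5*((-28 + 4*F + 28*F²/5)*F²) = 5*(F²*(-28 + 4*F + 28*F²/5)) = 5*F²*(-28 + 4*F + 28*F²/5))
1/o(-58) = 1/((-58)²*(-140 + 20*(-58) + 28*(-58)²)) = 1/(3364*(-140 - 1160 + 28*3364)) = 1/(3364*(-140 - 1160 + 94192)) = 1/(3364*92892) = 1/312488688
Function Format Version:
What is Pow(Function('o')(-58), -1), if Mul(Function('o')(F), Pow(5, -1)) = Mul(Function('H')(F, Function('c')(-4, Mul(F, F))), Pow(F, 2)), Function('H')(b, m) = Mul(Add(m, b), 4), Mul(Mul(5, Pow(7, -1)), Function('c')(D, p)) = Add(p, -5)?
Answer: Rational(1, 312488688) ≈ 3.2001e-9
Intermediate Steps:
Function('c')(D, p) = Add(-7, Mul(Rational(7, 5), p)) (Function('c')(D, p) = Mul(Rational(7, 5), Add(p, -5)) = Mul(Rational(7, 5), Add(-5, p)) = Add(-7, Mul(Rational(7, 5), p)))
Function('H')(b, m) = Add(Mul(4, b), Mul(4, m)) (Function('H')(b, m) = Mul(Add(b, m), 4) = Add(Mul(4, b), Mul(4, m)))
Function('o')(F) = Mul(5, Pow(F, 2), Add(-28, Mul(4, F), Mul(Rational(28, 5), Pow(F, 2)))) (Function('o')(F) = Mul(5, Mul(Add(Mul(4, F), Mul(4, Add(-7, Mul(Rational(7, 5), Mul(F, F))))), Pow(F, 2))) = Mul(5, Mul(Add(Mul(4, F), Mul(4, Add(-7, Mul(Rational(7, 5), Pow(F, 2))))), Pow(F, 2))) = Mul(5, Mul(Add(Mul(4, F), Add(-28, Mul(Rational(28, 5), Pow(F, 2)))), Pow(F, 2))) = Mul(5, Mul(Add(-28, Mul(4, F), Mul(Rational(28, 5), Pow(F, 2))), Pow(F, 2))) = Mul(5, Mul(Pow(F, 2), Add(-28, Mul(4, F), Mul(Rational(28, 5), Pow(F, 2))))) = Mul(5, Pow(F, 2), Add(-28, Mul(4, F), Mul(Rational(28, 5), Pow(F, 2)))))
Pow(Function('o')(-58), -1) = Pow(Mul(Pow(-58, 2), Add(-140, Mul(20, -58), Mul(28, Pow(-58, 2)))), -1) = Pow(Mul(3364, Add(-140, -1160, Mul(28, 3364))), -1) = Pow(Mul(3364, Add(-140, -1160, 94192)), -1) = Pow(Mul(3364, 92892), -1) = Pow(312488688, -1) = Rational(1, 312488688)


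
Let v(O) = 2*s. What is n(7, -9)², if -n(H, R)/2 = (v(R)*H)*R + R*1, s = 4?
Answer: 1052676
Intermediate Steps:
v(O) = 8 (v(O) = 2*4 = 8)
n(H, R) = -2*R - 16*H*R (n(H, R) = -2*((8*H)*R + R*1) = -2*(8*H*R + R) = -2*(R + 8*H*R) = -2*R - 16*H*R)
n(7, -9)² = (-2*(-9)*(1 + 8*7))² = (-2*(-9)*(1 + 56))² = (-2*(-9)*57)² = 1026² = 1052676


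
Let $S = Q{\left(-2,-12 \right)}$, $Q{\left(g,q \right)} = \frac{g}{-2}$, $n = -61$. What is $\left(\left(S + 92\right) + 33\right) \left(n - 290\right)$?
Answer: $-44226$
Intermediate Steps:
$Q{\left(g,q \right)} = - \frac{g}{2}$ ($Q{\left(g,q \right)} = g \left(- \frac{1}{2}\right) = - \frac{g}{2}$)
$S = 1$ ($S = \left(- \frac{1}{2}\right) \left(-2\right) = 1$)
$\left(\left(S + 92\right) + 33\right) \left(n - 290\right) = \left(\left(1 + 92\right) + 33\right) \left(-61 - 290\right) = \left(93 + 33\right) \left(-351\right) = 126 \left(-351\right) = -44226$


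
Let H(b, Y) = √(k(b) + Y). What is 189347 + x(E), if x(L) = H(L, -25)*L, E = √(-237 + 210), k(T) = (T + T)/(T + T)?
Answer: 189347 - 18*√2 ≈ 1.8932e+5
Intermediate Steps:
k(T) = 1 (k(T) = (2*T)/((2*T)) = (2*T)*(1/(2*T)) = 1)
H(b, Y) = √(1 + Y)
E = 3*I*√3 (E = √(-27) = 3*I*√3 ≈ 5.1962*I)
x(L) = 2*I*L*√6 (x(L) = √(1 - 25)*L = √(-24)*L = (2*I*√6)*L = 2*I*L*√6)
189347 + x(E) = 189347 + 2*I*(3*I*√3)*√6 = 189347 - 18*√2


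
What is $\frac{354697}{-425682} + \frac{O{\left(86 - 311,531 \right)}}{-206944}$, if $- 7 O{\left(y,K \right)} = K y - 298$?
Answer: $- \frac{282401060981}{308323175328} \approx -0.91593$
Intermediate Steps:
$O{\left(y,K \right)} = \frac{298}{7} - \frac{K y}{7}$ ($O{\left(y,K \right)} = - \frac{K y - 298}{7} = - \frac{-298 + K y}{7} = \frac{298}{7} - \frac{K y}{7}$)
$\frac{354697}{-425682} + \frac{O{\left(86 - 311,531 \right)}}{-206944} = \frac{354697}{-425682} + \frac{\frac{298}{7} - \frac{531 \left(86 - 311\right)}{7}}{-206944} = 354697 \left(- \frac{1}{425682}\right) + \left(\frac{298}{7} - \frac{531}{7} \left(-225\right)\right) \left(- \frac{1}{206944}\right) = - \frac{354697}{425682} + \left(\frac{298}{7} + \frac{119475}{7}\right) \left(- \frac{1}{206944}\right) = - \frac{354697}{425682} + \frac{119773}{7} \left(- \frac{1}{206944}\right) = - \frac{354697}{425682} - \frac{119773}{1448608} = - \frac{282401060981}{308323175328}$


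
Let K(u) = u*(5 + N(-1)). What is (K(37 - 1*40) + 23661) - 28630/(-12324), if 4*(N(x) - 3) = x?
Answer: 291340261/12324 ≈ 23640.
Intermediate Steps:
N(x) = 3 + x/4
K(u) = 31*u/4 (K(u) = u*(5 + (3 + (1/4)*(-1))) = u*(5 + (3 - 1/4)) = u*(5 + 11/4) = u*(31/4) = 31*u/4)
(K(37 - 1*40) + 23661) - 28630/(-12324) = (31*(37 - 1*40)/4 + 23661) - 28630/(-12324) = (31*(37 - 40)/4 + 23661) - 28630*(-1/12324) = ((31/4)*(-3) + 23661) + 14315/6162 = (-93/4 + 23661) + 14315/6162 = 94551/4 + 14315/6162 = 291340261/12324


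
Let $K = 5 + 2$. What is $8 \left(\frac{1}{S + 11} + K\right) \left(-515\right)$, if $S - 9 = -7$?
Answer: $- \frac{379040}{13} \approx -29157.0$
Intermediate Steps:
$S = 2$ ($S = 9 - 7 = 2$)
$K = 7$
$8 \left(\frac{1}{S + 11} + K\right) \left(-515\right) = 8 \left(\frac{1}{2 + 11} + 7\right) \left(-515\right) = 8 \left(\frac{1}{13} + 7\right) \left(-515\right) = 8 \cdot \frac{92}{13} \left(-515\right) = \frac{736}{13} \left(-515\right) = - \frac{379040}{13}$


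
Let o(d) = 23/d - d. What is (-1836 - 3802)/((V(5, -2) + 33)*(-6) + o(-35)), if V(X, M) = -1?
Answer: 98665/2759 ≈ 35.761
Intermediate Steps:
o(d) = -d + 23/d
(-1836 - 3802)/((V(5, -2) + 33)*(-6) + o(-35)) = (-1836 - 3802)/((-1 + 33)*(-6) + (-1*(-35) + 23/(-35))) = -5638/(32*(-6) + (35 + 23*(-1/35))) = -5638/(-192 + (35 - 23/35)) = -5638/(-192 + 1202/35) = -5638/(-5518/35) = -5638*(-35/5518) = 98665/2759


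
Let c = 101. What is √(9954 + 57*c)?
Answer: √15711 ≈ 125.34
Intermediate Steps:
√(9954 + 57*c) = √(9954 + 57*101) = √(9954 + 5757) = √15711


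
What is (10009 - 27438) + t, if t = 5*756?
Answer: -13649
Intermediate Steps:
t = 3780
(10009 - 27438) + t = (10009 - 27438) + 3780 = -17429 + 3780 = -13649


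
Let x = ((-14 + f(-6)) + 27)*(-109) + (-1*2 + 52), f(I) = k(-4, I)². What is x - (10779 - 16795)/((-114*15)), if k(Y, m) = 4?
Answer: -2662913/855 ≈ -3114.5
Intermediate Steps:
f(I) = 16 (f(I) = 4² = 16)
x = -3111 (x = ((-14 + 16) + 27)*(-109) + (-1*2 + 52) = (2 + 27)*(-109) + (-2 + 52) = 29*(-109) + 50 = -3161 + 50 = -3111)
x - (10779 - 16795)/((-114*15)) = -3111 - (10779 - 16795)/((-114*15)) = -3111 - (-6016)/(-1710) = -3111 - (-6016)*(-1)/1710 = -3111 - 1*3008/855 = -3111 - 3008/855 = -2662913/855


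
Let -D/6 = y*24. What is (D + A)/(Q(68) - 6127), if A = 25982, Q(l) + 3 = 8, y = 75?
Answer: -7591/3061 ≈ -2.4799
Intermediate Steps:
Q(l) = 5 (Q(l) = -3 + 8 = 5)
D = -10800 (D = -450*24 = -6*1800 = -10800)
(D + A)/(Q(68) - 6127) = (-10800 + 25982)/(5 - 6127) = 15182/(-6122) = 15182*(-1/6122) = -7591/3061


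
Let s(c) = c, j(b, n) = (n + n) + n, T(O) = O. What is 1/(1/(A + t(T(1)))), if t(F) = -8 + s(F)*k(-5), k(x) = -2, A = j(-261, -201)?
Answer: -613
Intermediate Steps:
j(b, n) = 3*n (j(b, n) = 2*n + n = 3*n)
A = -603 (A = 3*(-201) = -603)
t(F) = -8 - 2*F (t(F) = -8 + F*(-2) = -8 - 2*F)
1/(1/(A + t(T(1)))) = 1/(1/(-603 + (-8 - 2*1))) = 1/(1/(-603 + (-8 - 2))) = 1/(1/(-603 - 10)) = 1/(1/(-613)) = 1/(-1/613) = -613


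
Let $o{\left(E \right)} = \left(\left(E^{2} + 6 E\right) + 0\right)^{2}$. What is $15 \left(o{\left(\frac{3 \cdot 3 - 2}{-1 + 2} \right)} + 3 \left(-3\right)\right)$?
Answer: $124080$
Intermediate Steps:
$o{\left(E \right)} = \left(E^{2} + 6 E\right)^{2}$
$15 \left(o{\left(\frac{3 \cdot 3 - 2}{-1 + 2} \right)} + 3 \left(-3\right)\right) = 15 \left(\left(\frac{3 \cdot 3 - 2}{-1 + 2}\right)^{2} \left(6 + \frac{3 \cdot 3 - 2}{-1 + 2}\right)^{2} + 3 \left(-3\right)\right) = 15 \left(\left(\frac{9 - 2}{1}\right)^{2} \left(6 + \frac{9 - 2}{1}\right)^{2} - 9\right) = 15 \left(\left(7 \cdot 1\right)^{2} \left(6 + 7 \cdot 1\right)^{2} - 9\right) = 15 \left(7^{2} \left(6 + 7\right)^{2} - 9\right) = 15 \left(49 \cdot 13^{2} - 9\right) = 15 \left(49 \cdot 169 - 9\right) = 15 \left(8281 - 9\right) = 15 \cdot 8272 = 124080$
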